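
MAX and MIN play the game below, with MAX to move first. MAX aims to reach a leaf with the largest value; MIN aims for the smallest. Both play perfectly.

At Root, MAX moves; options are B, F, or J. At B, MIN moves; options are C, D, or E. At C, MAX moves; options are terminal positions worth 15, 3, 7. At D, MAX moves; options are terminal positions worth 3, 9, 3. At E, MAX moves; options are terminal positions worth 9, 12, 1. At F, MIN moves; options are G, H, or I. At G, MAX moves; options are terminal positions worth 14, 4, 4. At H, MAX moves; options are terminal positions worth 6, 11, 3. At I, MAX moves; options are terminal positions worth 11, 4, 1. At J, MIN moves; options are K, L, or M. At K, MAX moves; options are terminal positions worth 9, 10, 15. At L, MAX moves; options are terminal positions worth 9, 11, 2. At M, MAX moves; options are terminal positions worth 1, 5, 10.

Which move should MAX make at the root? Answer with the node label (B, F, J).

F

C (MAX): max(15, 3, 7) = 15
D (MAX): max(3, 9, 3) = 9
E (MAX): max(9, 12, 1) = 12
B (MIN): min(15, 9, 12) = 9
G (MAX): max(14, 4, 4) = 14
H (MAX): max(6, 11, 3) = 11
I (MAX): max(11, 4, 1) = 11
F (MIN): min(14, 11, 11) = 11
K (MAX): max(9, 10, 15) = 15
L (MAX): max(9, 11, 2) = 11
M (MAX): max(1, 5, 10) = 10
J (MIN): min(15, 11, 10) = 10
Root (MAX): max(9, 11, 10) = 11
MAX picks the child with the highest value: F (value 11).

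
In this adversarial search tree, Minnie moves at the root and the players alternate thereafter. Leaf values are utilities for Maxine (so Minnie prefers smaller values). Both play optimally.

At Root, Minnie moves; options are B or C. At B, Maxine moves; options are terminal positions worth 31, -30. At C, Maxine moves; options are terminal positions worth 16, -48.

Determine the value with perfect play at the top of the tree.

16

B (Maxine): max(31, -30) = 31
C (Maxine): max(16, -48) = 16
Root (Minnie): min(31, 16) = 16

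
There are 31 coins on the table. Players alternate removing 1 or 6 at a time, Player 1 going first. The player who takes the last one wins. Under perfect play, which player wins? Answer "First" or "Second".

First

Compute winning (W) and losing (L) positions by backward induction:
i:   0  1  2  3  4  5  6  7  8  9 10 11 12 13 14 15 16 17 18 19 20 21 22 23 24 25 26 27 28 29 30 31
     L  W  L  W  L  W  W  L  W  L  W  L  W  W  L  W  L  W  L  W  W  L  W  L  W  L  W  W  L  W  L  W
Position 31 is W, so the first player wins.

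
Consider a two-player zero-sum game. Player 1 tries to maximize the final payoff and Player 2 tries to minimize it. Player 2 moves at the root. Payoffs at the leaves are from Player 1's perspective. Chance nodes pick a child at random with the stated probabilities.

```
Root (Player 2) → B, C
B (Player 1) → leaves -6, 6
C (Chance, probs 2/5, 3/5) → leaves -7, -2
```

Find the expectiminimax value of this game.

-4

B (Player 1): max(-6, 6) = 6
C (Chance): 2/5·-7 + 3/5·-2 = -4
Root (Player 2): min(6, -4) = -4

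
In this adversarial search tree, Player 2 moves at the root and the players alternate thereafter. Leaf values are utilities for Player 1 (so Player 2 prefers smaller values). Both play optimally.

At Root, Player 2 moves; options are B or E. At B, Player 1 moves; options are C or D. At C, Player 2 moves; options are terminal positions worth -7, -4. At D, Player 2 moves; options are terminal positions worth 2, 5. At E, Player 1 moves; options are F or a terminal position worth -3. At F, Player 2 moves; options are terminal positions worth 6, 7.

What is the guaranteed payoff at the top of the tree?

2

C (Player 2): min(-7, -4) = -7
D (Player 2): min(2, 5) = 2
B (Player 1): max(-7, 2) = 2
F (Player 2): min(6, 7) = 6
E (Player 1): max(6, -3) = 6
Root (Player 2): min(2, 6) = 2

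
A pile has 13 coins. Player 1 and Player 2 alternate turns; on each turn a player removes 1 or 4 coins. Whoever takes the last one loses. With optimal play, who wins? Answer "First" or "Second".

W/L table (W = player to move can force a win):
i:   0  1  2  3  4  5  6  7  8  9 10 11 12 13
     W  L  W  L  W  W  L  W  L  W  W  L  W  L
Position 13 is L, so the second player wins.

Second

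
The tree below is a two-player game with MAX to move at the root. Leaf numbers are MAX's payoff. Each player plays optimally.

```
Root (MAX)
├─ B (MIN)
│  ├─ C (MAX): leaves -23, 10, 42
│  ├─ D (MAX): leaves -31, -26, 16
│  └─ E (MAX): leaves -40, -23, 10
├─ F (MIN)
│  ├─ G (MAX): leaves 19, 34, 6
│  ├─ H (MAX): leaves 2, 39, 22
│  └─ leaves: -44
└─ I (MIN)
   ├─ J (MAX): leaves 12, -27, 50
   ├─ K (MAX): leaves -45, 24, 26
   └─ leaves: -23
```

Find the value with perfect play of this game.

10

C (MAX): max(-23, 10, 42) = 42
D (MAX): max(-31, -26, 16) = 16
E (MAX): max(-40, -23, 10) = 10
B (MIN): min(42, 16, 10) = 10
G (MAX): max(19, 34, 6) = 34
H (MAX): max(2, 39, 22) = 39
F (MIN): min(34, 39, -44) = -44
J (MAX): max(12, -27, 50) = 50
K (MAX): max(-45, 24, 26) = 26
I (MIN): min(50, 26, -23) = -23
Root (MAX): max(10, -44, -23) = 10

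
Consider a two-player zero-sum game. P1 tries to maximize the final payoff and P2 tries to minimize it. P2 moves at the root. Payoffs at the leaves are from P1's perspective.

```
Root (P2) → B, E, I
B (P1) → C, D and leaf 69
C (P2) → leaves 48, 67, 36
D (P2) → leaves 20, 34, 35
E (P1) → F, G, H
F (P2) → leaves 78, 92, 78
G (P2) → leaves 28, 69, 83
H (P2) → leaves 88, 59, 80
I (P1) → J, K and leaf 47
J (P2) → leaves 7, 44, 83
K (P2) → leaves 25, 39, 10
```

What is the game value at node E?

F: min(78, 92, 78) = 78
G: min(28, 69, 83) = 28
H: min(88, 59, 80) = 59
E: max(78, 28, 59) = 78

78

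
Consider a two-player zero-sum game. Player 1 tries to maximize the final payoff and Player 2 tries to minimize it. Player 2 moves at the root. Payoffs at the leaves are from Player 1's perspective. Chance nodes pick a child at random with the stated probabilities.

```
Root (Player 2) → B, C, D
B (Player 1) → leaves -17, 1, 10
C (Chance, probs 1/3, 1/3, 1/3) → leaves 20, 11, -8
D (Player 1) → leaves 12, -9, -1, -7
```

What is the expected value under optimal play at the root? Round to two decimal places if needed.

B (Player 1): max(-17, 1, 10) = 10
C (Chance): 1/3·20 + 1/3·11 + 1/3·-8 = 7.67
D (Player 1): max(12, -9, -1, -7) = 12
Root (Player 2): min(10, 7.67, 12) = 7.67

7.67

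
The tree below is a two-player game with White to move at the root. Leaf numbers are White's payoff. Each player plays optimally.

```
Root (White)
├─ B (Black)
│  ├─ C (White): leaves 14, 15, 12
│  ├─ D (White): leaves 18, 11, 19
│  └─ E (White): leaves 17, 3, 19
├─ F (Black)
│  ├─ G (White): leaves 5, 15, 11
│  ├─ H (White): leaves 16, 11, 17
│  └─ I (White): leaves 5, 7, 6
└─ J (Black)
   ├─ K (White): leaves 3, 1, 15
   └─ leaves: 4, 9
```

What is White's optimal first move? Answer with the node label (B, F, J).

C (White): max(14, 15, 12) = 15
D (White): max(18, 11, 19) = 19
E (White): max(17, 3, 19) = 19
B (Black): min(15, 19, 19) = 15
G (White): max(5, 15, 11) = 15
H (White): max(16, 11, 17) = 17
I (White): max(5, 7, 6) = 7
F (Black): min(15, 17, 7) = 7
K (White): max(3, 1, 15) = 15
J (Black): min(15, 4, 9) = 4
Root (White): max(15, 7, 4) = 15
White picks the child with the highest value: B (value 15).

B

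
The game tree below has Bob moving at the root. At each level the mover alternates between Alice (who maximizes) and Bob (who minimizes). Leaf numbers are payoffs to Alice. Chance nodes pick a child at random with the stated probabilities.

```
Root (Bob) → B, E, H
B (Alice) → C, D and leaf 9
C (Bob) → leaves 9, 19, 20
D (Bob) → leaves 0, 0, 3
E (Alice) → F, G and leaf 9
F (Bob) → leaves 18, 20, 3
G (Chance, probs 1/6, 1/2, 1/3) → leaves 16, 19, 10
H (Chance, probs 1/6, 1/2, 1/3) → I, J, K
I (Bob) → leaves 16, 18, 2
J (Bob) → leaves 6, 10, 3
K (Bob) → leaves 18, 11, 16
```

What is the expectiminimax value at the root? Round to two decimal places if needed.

C (Bob): min(9, 19, 20) = 9
D (Bob): min(0, 0, 3) = 0
B (Alice): max(9, 0, 9) = 9
F (Bob): min(18, 20, 3) = 3
G (Chance): 1/6·16 + 1/2·19 + 1/3·10 = 15.5
E (Alice): max(3, 15.5, 9) = 15.5
I (Bob): min(16, 18, 2) = 2
J (Bob): min(6, 10, 3) = 3
K (Bob): min(18, 11, 16) = 11
H (Chance): 1/6·2 + 1/2·3 + 1/3·11 = 5.5
Root (Bob): min(9, 15.5, 5.5) = 5.5

5.5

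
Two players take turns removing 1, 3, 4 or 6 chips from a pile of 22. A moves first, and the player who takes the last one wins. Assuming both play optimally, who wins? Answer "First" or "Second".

i:   0  1  2  3  4  5  6  7  8  9 10 11 12 13 14 15 16 17 18 19 20 21 22
     L  W  L  W  W  W  W  L  W  L  W  W  W  W  L  W  L  W  W  W  W  L  W
Position 22 is W, so the first player wins.

First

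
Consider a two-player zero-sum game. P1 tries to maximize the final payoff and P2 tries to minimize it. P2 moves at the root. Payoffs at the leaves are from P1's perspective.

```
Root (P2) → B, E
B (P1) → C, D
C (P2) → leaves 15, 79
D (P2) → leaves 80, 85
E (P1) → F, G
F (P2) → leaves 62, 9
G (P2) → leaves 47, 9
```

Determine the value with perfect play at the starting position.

9

C (P2): min(15, 79) = 15
D (P2): min(80, 85) = 80
B (P1): max(15, 80) = 80
F (P2): min(62, 9) = 9
G (P2): min(47, 9) = 9
E (P1): max(9, 9) = 9
Root (P2): min(80, 9) = 9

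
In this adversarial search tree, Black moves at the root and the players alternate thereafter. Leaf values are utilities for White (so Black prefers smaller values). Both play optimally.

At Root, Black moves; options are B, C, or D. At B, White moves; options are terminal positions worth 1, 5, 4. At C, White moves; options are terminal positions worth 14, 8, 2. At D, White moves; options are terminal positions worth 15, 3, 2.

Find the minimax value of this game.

B (White): max(1, 5, 4) = 5
C (White): max(14, 8, 2) = 14
D (White): max(15, 3, 2) = 15
Root (Black): min(5, 14, 15) = 5

5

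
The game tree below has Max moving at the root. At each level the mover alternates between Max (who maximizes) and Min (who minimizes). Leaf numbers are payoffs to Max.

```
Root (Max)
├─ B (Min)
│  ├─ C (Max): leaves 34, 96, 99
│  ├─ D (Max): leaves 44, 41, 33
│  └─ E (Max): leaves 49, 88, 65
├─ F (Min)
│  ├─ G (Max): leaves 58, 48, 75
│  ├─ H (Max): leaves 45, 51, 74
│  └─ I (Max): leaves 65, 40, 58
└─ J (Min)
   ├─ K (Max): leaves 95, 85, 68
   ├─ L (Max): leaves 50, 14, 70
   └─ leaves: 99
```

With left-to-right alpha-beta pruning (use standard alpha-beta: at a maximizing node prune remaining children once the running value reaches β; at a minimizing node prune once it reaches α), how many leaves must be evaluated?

C [α=-∞,β=+∞]: v=99
D [α=-∞,β=99]: v=44
E [α=-∞,β=44]: v=49 after child 1 ≥ β → β-cutoff, skip 2
B [α=-∞,β=+∞]: v=44
G [α=44,β=+∞]: v=75
H [α=44,β=75]: v=74
I [α=44,β=74]: v=65
F [α=44,β=+∞]: v=65
K [α=65,β=+∞]: v=95
L [α=65,β=95]: v=70
J [α=65,β=+∞]: v=70
Root [α=-∞,β=+∞]: v=70
Leaves evaluated: 23 of 25.

23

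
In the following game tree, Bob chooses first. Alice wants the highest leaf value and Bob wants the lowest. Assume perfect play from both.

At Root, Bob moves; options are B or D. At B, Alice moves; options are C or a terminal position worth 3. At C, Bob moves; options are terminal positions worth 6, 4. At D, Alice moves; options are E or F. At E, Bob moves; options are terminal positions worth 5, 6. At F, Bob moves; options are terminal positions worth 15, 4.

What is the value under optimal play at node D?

5

E: min(5, 6) = 5
F: min(15, 4) = 4
D: max(5, 4) = 5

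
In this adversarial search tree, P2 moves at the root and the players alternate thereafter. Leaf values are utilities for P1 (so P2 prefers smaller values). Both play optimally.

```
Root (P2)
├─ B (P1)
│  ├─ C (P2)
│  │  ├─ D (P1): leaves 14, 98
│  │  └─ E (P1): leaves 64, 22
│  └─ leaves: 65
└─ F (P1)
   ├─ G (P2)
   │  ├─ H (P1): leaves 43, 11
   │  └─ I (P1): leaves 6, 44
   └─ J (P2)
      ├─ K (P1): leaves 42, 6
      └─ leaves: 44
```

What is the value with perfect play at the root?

43

D (P1): max(14, 98) = 98
E (P1): max(64, 22) = 64
C (P2): min(98, 64) = 64
B (P1): max(64, 65) = 65
H (P1): max(43, 11) = 43
I (P1): max(6, 44) = 44
G (P2): min(43, 44) = 43
K (P1): max(42, 6) = 42
J (P2): min(42, 44) = 42
F (P1): max(43, 42) = 43
Root (P2): min(65, 43) = 43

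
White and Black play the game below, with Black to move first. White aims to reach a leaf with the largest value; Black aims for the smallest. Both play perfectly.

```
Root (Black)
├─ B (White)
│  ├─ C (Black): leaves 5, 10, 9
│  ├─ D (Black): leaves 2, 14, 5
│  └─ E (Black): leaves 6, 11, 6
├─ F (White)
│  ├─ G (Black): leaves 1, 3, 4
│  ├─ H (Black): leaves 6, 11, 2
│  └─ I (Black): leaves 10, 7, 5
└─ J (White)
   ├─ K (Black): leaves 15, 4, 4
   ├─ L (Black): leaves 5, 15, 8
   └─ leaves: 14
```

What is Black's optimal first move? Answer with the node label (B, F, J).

F

C (Black): min(5, 10, 9) = 5
D (Black): min(2, 14, 5) = 2
E (Black): min(6, 11, 6) = 6
B (White): max(5, 2, 6) = 6
G (Black): min(1, 3, 4) = 1
H (Black): min(6, 11, 2) = 2
I (Black): min(10, 7, 5) = 5
F (White): max(1, 2, 5) = 5
K (Black): min(15, 4, 4) = 4
L (Black): min(5, 15, 8) = 5
J (White): max(4, 5, 14) = 14
Root (Black): min(6, 5, 14) = 5
Black picks the child with the lowest value: F (value 5).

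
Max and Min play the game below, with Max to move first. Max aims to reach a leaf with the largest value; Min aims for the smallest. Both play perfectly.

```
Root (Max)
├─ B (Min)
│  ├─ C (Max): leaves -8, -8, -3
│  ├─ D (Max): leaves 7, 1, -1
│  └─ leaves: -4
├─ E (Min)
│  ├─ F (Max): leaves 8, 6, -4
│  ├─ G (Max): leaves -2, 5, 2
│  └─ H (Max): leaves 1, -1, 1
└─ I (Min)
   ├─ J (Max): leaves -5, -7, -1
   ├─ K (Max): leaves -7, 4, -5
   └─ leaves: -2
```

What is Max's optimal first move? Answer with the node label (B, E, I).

C (Max): max(-8, -8, -3) = -3
D (Max): max(7, 1, -1) = 7
B (Min): min(-3, 7, -4) = -4
F (Max): max(8, 6, -4) = 8
G (Max): max(-2, 5, 2) = 5
H (Max): max(1, -1, 1) = 1
E (Min): min(8, 5, 1) = 1
J (Max): max(-5, -7, -1) = -1
K (Max): max(-7, 4, -5) = 4
I (Min): min(-1, 4, -2) = -2
Root (Max): max(-4, 1, -2) = 1
Max picks the child with the highest value: E (value 1).

E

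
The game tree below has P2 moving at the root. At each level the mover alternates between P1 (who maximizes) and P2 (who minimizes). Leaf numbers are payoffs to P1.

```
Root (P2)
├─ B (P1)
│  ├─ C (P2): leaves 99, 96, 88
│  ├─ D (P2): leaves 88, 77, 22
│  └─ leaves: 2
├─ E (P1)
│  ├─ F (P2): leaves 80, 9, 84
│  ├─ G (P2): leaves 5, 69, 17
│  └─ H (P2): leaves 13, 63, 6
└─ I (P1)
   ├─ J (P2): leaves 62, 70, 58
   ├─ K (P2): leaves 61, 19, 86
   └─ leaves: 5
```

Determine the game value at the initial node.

C (P2): min(99, 96, 88) = 88
D (P2): min(88, 77, 22) = 22
B (P1): max(88, 22, 2) = 88
F (P2): min(80, 9, 84) = 9
G (P2): min(5, 69, 17) = 5
H (P2): min(13, 63, 6) = 6
E (P1): max(9, 5, 6) = 9
J (P2): min(62, 70, 58) = 58
K (P2): min(61, 19, 86) = 19
I (P1): max(58, 19, 5) = 58
Root (P2): min(88, 9, 58) = 9

9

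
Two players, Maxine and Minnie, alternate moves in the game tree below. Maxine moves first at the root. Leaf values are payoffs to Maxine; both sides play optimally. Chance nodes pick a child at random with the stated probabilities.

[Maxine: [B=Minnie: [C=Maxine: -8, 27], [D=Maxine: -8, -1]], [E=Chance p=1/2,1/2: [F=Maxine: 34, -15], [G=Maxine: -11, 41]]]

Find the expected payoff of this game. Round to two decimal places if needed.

37.5

C (Maxine): max(-8, 27) = 27
D (Maxine): max(-8, -1) = -1
B (Minnie): min(27, -1) = -1
F (Maxine): max(34, -15) = 34
G (Maxine): max(-11, 41) = 41
E (Chance): 1/2·34 + 1/2·41 = 37.5
Root (Maxine): max(-1, 37.5) = 37.5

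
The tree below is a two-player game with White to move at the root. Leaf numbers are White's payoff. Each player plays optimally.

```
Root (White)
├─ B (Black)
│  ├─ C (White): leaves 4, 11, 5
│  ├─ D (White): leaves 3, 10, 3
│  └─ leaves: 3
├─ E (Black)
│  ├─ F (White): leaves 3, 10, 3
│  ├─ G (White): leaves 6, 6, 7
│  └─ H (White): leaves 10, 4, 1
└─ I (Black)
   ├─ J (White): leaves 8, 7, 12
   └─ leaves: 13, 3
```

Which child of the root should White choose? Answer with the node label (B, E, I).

C (White): max(4, 11, 5) = 11
D (White): max(3, 10, 3) = 10
B (Black): min(11, 10, 3) = 3
F (White): max(3, 10, 3) = 10
G (White): max(6, 6, 7) = 7
H (White): max(10, 4, 1) = 10
E (Black): min(10, 7, 10) = 7
J (White): max(8, 7, 12) = 12
I (Black): min(12, 13, 3) = 3
Root (White): max(3, 7, 3) = 7
White picks the child with the highest value: E (value 7).

E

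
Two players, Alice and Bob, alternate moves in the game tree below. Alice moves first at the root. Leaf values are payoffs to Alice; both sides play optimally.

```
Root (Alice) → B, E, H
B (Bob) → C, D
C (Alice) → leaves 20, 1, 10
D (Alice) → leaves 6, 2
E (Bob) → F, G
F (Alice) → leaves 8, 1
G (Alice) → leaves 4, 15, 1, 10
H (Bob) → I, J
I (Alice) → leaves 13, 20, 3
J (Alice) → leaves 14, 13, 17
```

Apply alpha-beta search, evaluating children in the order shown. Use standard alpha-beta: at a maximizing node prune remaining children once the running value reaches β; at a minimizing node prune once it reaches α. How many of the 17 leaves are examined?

15

C [α=-∞,β=+∞]: v=20
D [α=-∞,β=20]: v=6
B [α=-∞,β=+∞]: v=6
F [α=6,β=+∞]: v=8
G [α=6,β=8]: v=15 after child 2 ≥ β → β-cutoff, skip 2
E [α=6,β=+∞]: v=8
I [α=8,β=+∞]: v=20
J [α=8,β=20]: v=17
H [α=8,β=+∞]: v=17
Root [α=-∞,β=+∞]: v=17
Leaves evaluated: 15 of 17.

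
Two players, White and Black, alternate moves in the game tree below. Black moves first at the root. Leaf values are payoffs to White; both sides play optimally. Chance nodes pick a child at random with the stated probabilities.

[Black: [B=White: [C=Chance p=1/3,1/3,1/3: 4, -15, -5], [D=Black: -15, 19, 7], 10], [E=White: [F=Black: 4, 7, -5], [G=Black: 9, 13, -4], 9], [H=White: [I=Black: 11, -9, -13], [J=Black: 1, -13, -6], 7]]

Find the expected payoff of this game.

C (Chance): 1/3·4 + 1/3·-15 + 1/3·-5 = -5.33
D (Black): min(-15, 19, 7) = -15
B (White): max(-5.33, -15, 10) = 10
F (Black): min(4, 7, -5) = -5
G (Black): min(9, 13, -4) = -4
E (White): max(-5, -4, 9) = 9
I (Black): min(11, -9, -13) = -13
J (Black): min(1, -13, -6) = -13
H (White): max(-13, -13, 7) = 7
Root (Black): min(10, 9, 7) = 7

7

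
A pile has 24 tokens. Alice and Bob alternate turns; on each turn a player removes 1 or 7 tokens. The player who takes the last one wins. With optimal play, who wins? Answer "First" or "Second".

Second

Mark each pile size as W (mover wins) or L (mover loses):
i:   0  1  2  3  4  5  6  7  8  9 10 11 12 13 14 15 16 17 18 19 20 21 22 23 24
     L  W  L  W  L  W  L  W  L  W  L  W  L  W  L  W  L  W  L  W  L  W  L  W  L
Position 24 is L, so the second player wins.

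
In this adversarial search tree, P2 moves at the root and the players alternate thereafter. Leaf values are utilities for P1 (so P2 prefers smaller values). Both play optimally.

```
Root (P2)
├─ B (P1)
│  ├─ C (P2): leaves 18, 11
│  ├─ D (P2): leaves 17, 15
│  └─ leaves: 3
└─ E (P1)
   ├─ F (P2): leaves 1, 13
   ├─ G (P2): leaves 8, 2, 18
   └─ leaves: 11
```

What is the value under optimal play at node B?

15

C: min(18, 11) = 11
D: min(17, 15) = 15
B: max(11, 15, 3) = 15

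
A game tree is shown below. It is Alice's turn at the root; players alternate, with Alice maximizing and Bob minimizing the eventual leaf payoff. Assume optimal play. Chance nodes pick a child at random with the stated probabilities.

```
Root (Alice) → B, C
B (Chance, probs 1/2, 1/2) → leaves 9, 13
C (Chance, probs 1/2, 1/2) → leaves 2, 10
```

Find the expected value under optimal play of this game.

11

B (Chance): 1/2·9 + 1/2·13 = 11
C (Chance): 1/2·2 + 1/2·10 = 6
Root (Alice): max(11, 6) = 11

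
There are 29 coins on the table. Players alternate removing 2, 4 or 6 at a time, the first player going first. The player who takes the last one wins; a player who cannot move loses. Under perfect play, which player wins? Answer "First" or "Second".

First

W/L table (W = player to move can force a win):
i:   0  1  2  3  4  5  6  7  8  9 10 11 12 13 14 15 16 17 18 19 20 21 22 23 24 25 26 27 28 29
     L  L  W  W  W  W  W  W  L  L  W  W  W  W  W  W  L  L  W  W  W  W  W  W  L  L  W  W  W  W
Position 29 is W, so the first player wins.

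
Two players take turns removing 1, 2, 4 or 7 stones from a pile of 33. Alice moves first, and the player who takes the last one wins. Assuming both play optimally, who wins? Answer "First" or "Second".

Second

Compute winning (W) and losing (L) positions by backward induction:
i:   0  1  2  3  4  5  6  7  8  9 10 11 12 13 14 15 16 17 18 19 20 21 22 23 24 25 26 27 28 29 30 31 32 33
     L  W  W  L  W  W  L  W  W  L  W  W  L  W  W  L  W  W  L  W  W  L  W  W  L  W  W  L  W  W  L  W  W  L
Position 33 is L, so the second player wins.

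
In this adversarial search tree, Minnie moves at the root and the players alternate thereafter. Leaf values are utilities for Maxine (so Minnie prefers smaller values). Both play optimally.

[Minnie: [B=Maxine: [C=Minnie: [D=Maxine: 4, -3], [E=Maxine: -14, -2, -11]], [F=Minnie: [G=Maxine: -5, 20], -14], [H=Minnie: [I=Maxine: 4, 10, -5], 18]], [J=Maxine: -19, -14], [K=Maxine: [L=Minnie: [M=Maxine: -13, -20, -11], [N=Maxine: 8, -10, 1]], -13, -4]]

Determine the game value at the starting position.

-14

D (Maxine): max(4, -3) = 4
E (Maxine): max(-14, -2, -11) = -2
C (Minnie): min(4, -2) = -2
G (Maxine): max(-5, 20) = 20
F (Minnie): min(20, -14) = -14
I (Maxine): max(4, 10, -5) = 10
H (Minnie): min(10, 18) = 10
B (Maxine): max(-2, -14, 10) = 10
J (Maxine): max(-19, -14) = -14
M (Maxine): max(-13, -20, -11) = -11
N (Maxine): max(8, -10, 1) = 8
L (Minnie): min(-11, 8) = -11
K (Maxine): max(-11, -13, -4) = -4
Root (Minnie): min(10, -14, -4) = -14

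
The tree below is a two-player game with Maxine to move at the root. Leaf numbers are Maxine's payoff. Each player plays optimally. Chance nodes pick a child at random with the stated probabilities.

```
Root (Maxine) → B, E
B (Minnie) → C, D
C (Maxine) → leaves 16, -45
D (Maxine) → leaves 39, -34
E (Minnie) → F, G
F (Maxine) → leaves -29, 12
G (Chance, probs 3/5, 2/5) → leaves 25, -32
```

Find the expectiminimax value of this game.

C (Maxine): max(16, -45) = 16
D (Maxine): max(39, -34) = 39
B (Minnie): min(16, 39) = 16
F (Maxine): max(-29, 12) = 12
G (Chance): 3/5·25 + 2/5·-32 = 2.2
E (Minnie): min(12, 2.2) = 2.2
Root (Maxine): max(16, 2.2) = 16

16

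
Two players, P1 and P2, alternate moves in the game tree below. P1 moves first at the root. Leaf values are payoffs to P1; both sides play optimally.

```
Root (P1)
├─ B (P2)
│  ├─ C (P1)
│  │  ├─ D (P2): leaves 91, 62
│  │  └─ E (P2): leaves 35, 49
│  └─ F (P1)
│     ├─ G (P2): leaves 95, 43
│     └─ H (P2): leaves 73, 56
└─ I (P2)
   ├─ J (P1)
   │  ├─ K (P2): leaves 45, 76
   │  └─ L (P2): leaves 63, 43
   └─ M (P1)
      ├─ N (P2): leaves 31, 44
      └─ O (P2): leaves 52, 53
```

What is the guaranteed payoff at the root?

D (P2): min(91, 62) = 62
E (P2): min(35, 49) = 35
C (P1): max(62, 35) = 62
G (P2): min(95, 43) = 43
H (P2): min(73, 56) = 56
F (P1): max(43, 56) = 56
B (P2): min(62, 56) = 56
K (P2): min(45, 76) = 45
L (P2): min(63, 43) = 43
J (P1): max(45, 43) = 45
N (P2): min(31, 44) = 31
O (P2): min(52, 53) = 52
M (P1): max(31, 52) = 52
I (P2): min(45, 52) = 45
Root (P1): max(56, 45) = 56

56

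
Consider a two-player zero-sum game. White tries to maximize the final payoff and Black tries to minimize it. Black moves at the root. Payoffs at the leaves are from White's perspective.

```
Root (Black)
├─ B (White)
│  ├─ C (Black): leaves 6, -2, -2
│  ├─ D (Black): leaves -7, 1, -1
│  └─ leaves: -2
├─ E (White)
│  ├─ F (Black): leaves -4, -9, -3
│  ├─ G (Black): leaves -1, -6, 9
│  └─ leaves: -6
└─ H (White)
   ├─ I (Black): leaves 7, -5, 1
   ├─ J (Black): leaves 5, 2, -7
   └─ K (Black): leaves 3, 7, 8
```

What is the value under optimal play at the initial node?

C (Black): min(6, -2, -2) = -2
D (Black): min(-7, 1, -1) = -7
B (White): max(-2, -7, -2) = -2
F (Black): min(-4, -9, -3) = -9
G (Black): min(-1, -6, 9) = -6
E (White): max(-9, -6, -6) = -6
I (Black): min(7, -5, 1) = -5
J (Black): min(5, 2, -7) = -7
K (Black): min(3, 7, 8) = 3
H (White): max(-5, -7, 3) = 3
Root (Black): min(-2, -6, 3) = -6

-6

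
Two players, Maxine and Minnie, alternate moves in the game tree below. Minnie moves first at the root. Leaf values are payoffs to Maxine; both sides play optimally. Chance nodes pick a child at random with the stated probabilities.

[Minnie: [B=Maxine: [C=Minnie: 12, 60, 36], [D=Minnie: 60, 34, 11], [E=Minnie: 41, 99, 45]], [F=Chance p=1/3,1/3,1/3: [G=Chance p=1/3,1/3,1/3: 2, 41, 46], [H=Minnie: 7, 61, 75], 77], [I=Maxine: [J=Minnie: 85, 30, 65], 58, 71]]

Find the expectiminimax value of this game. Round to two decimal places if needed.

37.89

C (Minnie): min(12, 60, 36) = 12
D (Minnie): min(60, 34, 11) = 11
E (Minnie): min(41, 99, 45) = 41
B (Maxine): max(12, 11, 41) = 41
G (Chance): 1/3·2 + 1/3·41 + 1/3·46 = 29.67
H (Minnie): min(7, 61, 75) = 7
F (Chance): 1/3·29.67 + 1/3·7 + 1/3·77 = 37.89
J (Minnie): min(85, 30, 65) = 30
I (Maxine): max(30, 58, 71) = 71
Root (Minnie): min(41, 37.89, 71) = 37.89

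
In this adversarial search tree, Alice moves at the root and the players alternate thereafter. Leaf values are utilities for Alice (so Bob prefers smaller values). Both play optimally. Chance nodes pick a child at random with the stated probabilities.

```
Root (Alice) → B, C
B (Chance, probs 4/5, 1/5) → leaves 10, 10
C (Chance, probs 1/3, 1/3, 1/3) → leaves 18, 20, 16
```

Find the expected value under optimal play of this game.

18

B (Chance): 4/5·10 + 1/5·10 = 10
C (Chance): 1/3·18 + 1/3·20 + 1/3·16 = 18
Root (Alice): max(10, 18) = 18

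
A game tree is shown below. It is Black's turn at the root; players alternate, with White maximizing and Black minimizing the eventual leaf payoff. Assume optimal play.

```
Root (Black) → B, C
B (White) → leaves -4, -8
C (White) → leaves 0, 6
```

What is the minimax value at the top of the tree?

-4

B (White): max(-4, -8) = -4
C (White): max(0, 6) = 6
Root (Black): min(-4, 6) = -4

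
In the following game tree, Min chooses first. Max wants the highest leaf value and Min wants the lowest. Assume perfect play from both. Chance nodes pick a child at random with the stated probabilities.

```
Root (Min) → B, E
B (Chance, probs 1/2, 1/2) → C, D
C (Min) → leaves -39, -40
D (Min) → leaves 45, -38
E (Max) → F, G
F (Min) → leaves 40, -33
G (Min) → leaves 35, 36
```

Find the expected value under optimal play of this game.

-39

C (Min): min(-39, -40) = -40
D (Min): min(45, -38) = -38
B (Chance): 1/2·-40 + 1/2·-38 = -39
F (Min): min(40, -33) = -33
G (Min): min(35, 36) = 35
E (Max): max(-33, 35) = 35
Root (Min): min(-39, 35) = -39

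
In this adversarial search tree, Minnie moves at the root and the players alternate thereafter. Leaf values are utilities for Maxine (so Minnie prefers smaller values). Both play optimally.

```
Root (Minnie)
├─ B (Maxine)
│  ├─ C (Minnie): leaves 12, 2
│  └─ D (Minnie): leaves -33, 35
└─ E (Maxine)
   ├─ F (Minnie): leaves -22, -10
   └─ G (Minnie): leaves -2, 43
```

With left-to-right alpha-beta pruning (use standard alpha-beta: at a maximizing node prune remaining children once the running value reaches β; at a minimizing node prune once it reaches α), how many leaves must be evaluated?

C [α=-∞,β=+∞]: v=2
D [α=2,β=+∞]: v=-33 after child 1 ≤ α → α-cutoff, skip 1
B [α=-∞,β=+∞]: v=2
F [α=-∞,β=2]: v=-22
G [α=-22,β=2]: v=-2
E [α=-∞,β=2]: v=-2
Root [α=-∞,β=+∞]: v=-2
Leaves evaluated: 7 of 8.

7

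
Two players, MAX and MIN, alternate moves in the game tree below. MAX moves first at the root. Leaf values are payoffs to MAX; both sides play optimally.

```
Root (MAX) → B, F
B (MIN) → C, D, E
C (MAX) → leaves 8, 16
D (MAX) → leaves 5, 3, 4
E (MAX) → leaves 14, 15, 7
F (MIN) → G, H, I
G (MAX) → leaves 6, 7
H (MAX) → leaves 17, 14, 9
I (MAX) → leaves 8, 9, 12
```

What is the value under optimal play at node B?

5

C: max(8, 16) = 16
D: max(5, 3, 4) = 5
E: max(14, 15, 7) = 15
B: min(16, 5, 15) = 5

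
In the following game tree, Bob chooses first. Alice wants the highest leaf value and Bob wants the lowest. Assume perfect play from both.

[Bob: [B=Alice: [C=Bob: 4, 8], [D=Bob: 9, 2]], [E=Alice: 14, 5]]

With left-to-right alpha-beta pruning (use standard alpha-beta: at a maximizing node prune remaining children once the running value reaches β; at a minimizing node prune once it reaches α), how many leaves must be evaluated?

C [α=-∞,β=+∞]: v=4
D [α=4,β=+∞]: v=2
B [α=-∞,β=+∞]: v=4
E [α=-∞,β=4]: v=14 after child 1 ≥ β → β-cutoff, skip 1
Root [α=-∞,β=+∞]: v=4
Leaves evaluated: 5 of 6.

5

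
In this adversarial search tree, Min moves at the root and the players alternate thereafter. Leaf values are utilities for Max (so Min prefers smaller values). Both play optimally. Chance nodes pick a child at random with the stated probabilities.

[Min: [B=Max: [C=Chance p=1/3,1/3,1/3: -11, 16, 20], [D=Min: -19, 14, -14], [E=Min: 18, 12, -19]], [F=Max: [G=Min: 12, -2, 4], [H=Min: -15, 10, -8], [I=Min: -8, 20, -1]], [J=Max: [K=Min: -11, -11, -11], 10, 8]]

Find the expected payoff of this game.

-2

C (Chance): 1/3·-11 + 1/3·16 + 1/3·20 = 8.33
D (Min): min(-19, 14, -14) = -19
E (Min): min(18, 12, -19) = -19
B (Max): max(8.33, -19, -19) = 8.33
G (Min): min(12, -2, 4) = -2
H (Min): min(-15, 10, -8) = -15
I (Min): min(-8, 20, -1) = -8
F (Max): max(-2, -15, -8) = -2
K (Min): min(-11, -11, -11) = -11
J (Max): max(-11, 10, 8) = 10
Root (Min): min(8.33, -2, 10) = -2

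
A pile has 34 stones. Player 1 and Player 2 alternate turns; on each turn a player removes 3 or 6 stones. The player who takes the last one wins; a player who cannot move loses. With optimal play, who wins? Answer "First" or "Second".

First

Positions where the player to move wins (W) vs loses (L):
i:   0  1  2  3  4  5  6  7  8  9 10 11 12 13 14 15 16 17 18 19 20 21 22 23 24 25 26 27 28 29 30 31 32 33 34
     L  L  L  W  W  W  W  W  W  L  L  L  W  W  W  W  W  W  L  L  L  W  W  W  W  W  W  L  L  L  W  W  W  W  W
Position 34 is W, so the first player wins.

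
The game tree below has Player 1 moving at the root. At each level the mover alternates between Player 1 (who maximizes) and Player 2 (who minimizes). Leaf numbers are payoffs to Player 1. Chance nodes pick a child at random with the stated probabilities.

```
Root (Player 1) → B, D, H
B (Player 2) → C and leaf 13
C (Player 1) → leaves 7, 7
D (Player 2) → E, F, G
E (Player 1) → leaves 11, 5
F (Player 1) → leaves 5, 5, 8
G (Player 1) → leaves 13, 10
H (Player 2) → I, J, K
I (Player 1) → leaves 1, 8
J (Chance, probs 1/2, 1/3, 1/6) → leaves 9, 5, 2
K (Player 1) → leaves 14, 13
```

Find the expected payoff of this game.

C (Player 1): max(7, 7) = 7
B (Player 2): min(7, 13) = 7
E (Player 1): max(11, 5) = 11
F (Player 1): max(5, 5, 8) = 8
G (Player 1): max(13, 10) = 13
D (Player 2): min(11, 8, 13) = 8
I (Player 1): max(1, 8) = 8
J (Chance): 1/2·9 + 1/3·5 + 1/6·2 = 6.5
K (Player 1): max(14, 13) = 14
H (Player 2): min(8, 6.5, 14) = 6.5
Root (Player 1): max(7, 8, 6.5) = 8

8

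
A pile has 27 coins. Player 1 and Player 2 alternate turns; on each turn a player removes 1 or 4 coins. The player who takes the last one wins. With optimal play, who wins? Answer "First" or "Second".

i:   0  1  2  3  4  5  6  7  8  9 10 11 12 13 14 15 16 17 18 19 20 21 22 23 24 25 26 27
     L  W  L  W  W  L  W  L  W  W  L  W  L  W  W  L  W  L  W  W  L  W  L  W  W  L  W  L
Position 27 is L, so the second player wins.

Second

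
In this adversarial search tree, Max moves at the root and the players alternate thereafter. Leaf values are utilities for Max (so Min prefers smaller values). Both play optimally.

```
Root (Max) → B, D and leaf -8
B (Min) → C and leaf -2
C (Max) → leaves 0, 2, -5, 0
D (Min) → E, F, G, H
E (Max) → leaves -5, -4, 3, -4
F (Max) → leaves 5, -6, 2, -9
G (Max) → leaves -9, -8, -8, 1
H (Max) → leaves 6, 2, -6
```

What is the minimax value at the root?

1

C (Max): max(0, 2, -5, 0) = 2
B (Min): min(2, -2) = -2
E (Max): max(-5, -4, 3, -4) = 3
F (Max): max(5, -6, 2, -9) = 5
G (Max): max(-9, -8, -8, 1) = 1
H (Max): max(6, 2, -6) = 6
D (Min): min(3, 5, 1, 6) = 1
Root (Max): max(-2, 1, -8) = 1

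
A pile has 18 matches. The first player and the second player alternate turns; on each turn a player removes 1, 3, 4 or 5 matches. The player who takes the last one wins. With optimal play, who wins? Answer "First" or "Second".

Second

W/L table (W = player to move can force a win):
i:   0  1  2  3  4  5  6  7  8  9 10 11 12 13 14 15 16 17 18
     L  W  L  W  W  W  W  W  L  W  L  W  W  W  W  W  L  W  L
Position 18 is L, so the second player wins.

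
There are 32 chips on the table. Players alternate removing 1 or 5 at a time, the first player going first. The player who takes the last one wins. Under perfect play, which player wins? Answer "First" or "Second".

Second

W/L table (W = player to move can force a win):
i:   0  1  2  3  4  5  6  7  8  9 10 11 12 13 14 15 16 17 18 19 20 21 22 23 24 25 26 27 28 29 30 31 32
     L  W  L  W  L  W  L  W  L  W  L  W  L  W  L  W  L  W  L  W  L  W  L  W  L  W  L  W  L  W  L  W  L
Position 32 is L, so the second player wins.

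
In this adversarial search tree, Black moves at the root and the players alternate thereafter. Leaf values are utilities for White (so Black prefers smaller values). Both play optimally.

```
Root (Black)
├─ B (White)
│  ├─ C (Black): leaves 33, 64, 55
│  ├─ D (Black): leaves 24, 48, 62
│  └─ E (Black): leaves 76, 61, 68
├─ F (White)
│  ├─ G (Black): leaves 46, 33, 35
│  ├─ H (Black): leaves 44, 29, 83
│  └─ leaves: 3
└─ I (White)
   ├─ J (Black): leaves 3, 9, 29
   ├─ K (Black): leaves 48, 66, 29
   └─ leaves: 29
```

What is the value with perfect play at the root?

29

C (Black): min(33, 64, 55) = 33
D (Black): min(24, 48, 62) = 24
E (Black): min(76, 61, 68) = 61
B (White): max(33, 24, 61) = 61
G (Black): min(46, 33, 35) = 33
H (Black): min(44, 29, 83) = 29
F (White): max(33, 29, 3) = 33
J (Black): min(3, 9, 29) = 3
K (Black): min(48, 66, 29) = 29
I (White): max(3, 29, 29) = 29
Root (Black): min(61, 33, 29) = 29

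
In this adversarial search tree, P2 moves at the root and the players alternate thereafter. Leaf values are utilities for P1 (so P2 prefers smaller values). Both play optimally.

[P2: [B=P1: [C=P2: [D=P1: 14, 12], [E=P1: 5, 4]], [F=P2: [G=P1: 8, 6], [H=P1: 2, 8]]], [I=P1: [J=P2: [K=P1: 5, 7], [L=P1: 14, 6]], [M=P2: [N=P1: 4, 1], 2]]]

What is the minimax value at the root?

D (P1): max(14, 12) = 14
E (P1): max(5, 4) = 5
C (P2): min(14, 5) = 5
G (P1): max(8, 6) = 8
H (P1): max(2, 8) = 8
F (P2): min(8, 8) = 8
B (P1): max(5, 8) = 8
K (P1): max(5, 7) = 7
L (P1): max(14, 6) = 14
J (P2): min(7, 14) = 7
N (P1): max(4, 1) = 4
M (P2): min(4, 2) = 2
I (P1): max(7, 2) = 7
Root (P2): min(8, 7) = 7

7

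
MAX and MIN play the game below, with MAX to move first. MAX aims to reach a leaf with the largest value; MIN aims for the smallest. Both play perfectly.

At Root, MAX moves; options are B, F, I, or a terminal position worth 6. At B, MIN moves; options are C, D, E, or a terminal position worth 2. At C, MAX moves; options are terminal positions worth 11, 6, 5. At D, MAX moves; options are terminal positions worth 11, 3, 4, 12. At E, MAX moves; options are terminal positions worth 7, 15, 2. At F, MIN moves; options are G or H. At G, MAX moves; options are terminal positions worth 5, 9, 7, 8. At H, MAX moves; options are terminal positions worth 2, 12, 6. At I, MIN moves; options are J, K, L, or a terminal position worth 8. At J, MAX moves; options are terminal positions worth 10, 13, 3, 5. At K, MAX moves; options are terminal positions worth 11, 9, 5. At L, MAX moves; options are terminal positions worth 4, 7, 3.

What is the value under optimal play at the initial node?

C (MAX): max(11, 6, 5) = 11
D (MAX): max(11, 3, 4, 12) = 12
E (MAX): max(7, 15, 2) = 15
B (MIN): min(11, 12, 15, 2) = 2
G (MAX): max(5, 9, 7, 8) = 9
H (MAX): max(2, 12, 6) = 12
F (MIN): min(9, 12) = 9
J (MAX): max(10, 13, 3, 5) = 13
K (MAX): max(11, 9, 5) = 11
L (MAX): max(4, 7, 3) = 7
I (MIN): min(13, 11, 7, 8) = 7
Root (MAX): max(2, 9, 7, 6) = 9

9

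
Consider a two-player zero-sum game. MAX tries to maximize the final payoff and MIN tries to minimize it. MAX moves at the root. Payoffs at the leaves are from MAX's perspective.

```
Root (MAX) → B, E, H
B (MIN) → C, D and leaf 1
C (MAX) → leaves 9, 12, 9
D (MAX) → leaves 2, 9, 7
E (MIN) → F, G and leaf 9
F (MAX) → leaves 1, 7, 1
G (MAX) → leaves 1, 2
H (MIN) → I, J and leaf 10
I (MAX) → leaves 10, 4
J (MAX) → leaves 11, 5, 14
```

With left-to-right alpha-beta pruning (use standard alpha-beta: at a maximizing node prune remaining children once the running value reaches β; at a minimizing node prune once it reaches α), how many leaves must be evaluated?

C [α=-∞,β=+∞]: v=12
D [α=-∞,β=12]: v=9
B [α=-∞,β=+∞]: v=1
F [α=1,β=+∞]: v=7
G [α=1,β=7]: v=2
E [α=1,β=+∞]: v=2
I [α=2,β=+∞]: v=10
J [α=2,β=10]: v=11 after child 1 ≥ β → β-cutoff, skip 2
H [α=2,β=+∞]: v=10
Root [α=-∞,β=+∞]: v=10
Leaves evaluated: 17 of 19.

17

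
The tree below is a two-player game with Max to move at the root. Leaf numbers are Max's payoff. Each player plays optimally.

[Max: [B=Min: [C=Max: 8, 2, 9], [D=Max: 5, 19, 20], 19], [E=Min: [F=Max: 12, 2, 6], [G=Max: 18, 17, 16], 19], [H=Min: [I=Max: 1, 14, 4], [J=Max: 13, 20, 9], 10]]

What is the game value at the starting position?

C (Max): max(8, 2, 9) = 9
D (Max): max(5, 19, 20) = 20
B (Min): min(9, 20, 19) = 9
F (Max): max(12, 2, 6) = 12
G (Max): max(18, 17, 16) = 18
E (Min): min(12, 18, 19) = 12
I (Max): max(1, 14, 4) = 14
J (Max): max(13, 20, 9) = 20
H (Min): min(14, 20, 10) = 10
Root (Max): max(9, 12, 10) = 12

12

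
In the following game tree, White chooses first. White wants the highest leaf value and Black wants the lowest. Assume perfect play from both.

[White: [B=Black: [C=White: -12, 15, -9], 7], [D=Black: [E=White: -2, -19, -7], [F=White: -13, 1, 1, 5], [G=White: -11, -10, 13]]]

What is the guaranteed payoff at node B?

7

C: max(-12, 15, -9) = 15
B: min(15, 7) = 7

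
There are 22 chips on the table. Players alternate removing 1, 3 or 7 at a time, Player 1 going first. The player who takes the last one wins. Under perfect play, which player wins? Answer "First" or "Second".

W/L table (W = player to move can force a win):
i:   0  1  2  3  4  5  6  7  8  9 10 11 12 13 14 15 16 17 18 19 20 21 22
     L  W  L  W  L  W  L  W  L  W  L  W  L  W  L  W  L  W  L  W  L  W  L
Position 22 is L, so the second player wins.

Second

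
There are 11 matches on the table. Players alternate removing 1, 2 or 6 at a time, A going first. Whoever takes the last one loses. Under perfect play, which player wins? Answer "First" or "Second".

Second

Mark each pile size as W (mover wins) or L (mover loses):
i:   0  1  2  3  4  5  6  7  8  9 10 11
     W  L  W  W  L  W  W  W  L  W  W  L
Position 11 is L, so the second player wins.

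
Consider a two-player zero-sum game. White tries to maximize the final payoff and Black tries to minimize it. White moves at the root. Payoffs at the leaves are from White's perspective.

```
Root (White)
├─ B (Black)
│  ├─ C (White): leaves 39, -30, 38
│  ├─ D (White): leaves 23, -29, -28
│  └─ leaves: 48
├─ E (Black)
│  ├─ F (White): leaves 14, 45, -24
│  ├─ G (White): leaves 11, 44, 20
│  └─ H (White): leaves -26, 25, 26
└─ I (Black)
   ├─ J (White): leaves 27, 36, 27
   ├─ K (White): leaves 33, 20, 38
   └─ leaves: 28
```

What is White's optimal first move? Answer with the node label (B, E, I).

C (White): max(39, -30, 38) = 39
D (White): max(23, -29, -28) = 23
B (Black): min(39, 23, 48) = 23
F (White): max(14, 45, -24) = 45
G (White): max(11, 44, 20) = 44
H (White): max(-26, 25, 26) = 26
E (Black): min(45, 44, 26) = 26
J (White): max(27, 36, 27) = 36
K (White): max(33, 20, 38) = 38
I (Black): min(36, 38, 28) = 28
Root (White): max(23, 26, 28) = 28
White picks the child with the highest value: I (value 28).

I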